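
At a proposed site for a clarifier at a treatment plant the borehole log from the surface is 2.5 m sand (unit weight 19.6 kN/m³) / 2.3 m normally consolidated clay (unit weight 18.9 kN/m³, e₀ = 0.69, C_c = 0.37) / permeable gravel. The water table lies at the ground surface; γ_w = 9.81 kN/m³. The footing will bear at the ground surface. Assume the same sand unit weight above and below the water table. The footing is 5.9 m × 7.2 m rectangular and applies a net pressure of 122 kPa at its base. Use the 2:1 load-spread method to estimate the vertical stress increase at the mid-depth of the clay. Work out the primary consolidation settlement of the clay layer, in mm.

S_c ≈ 194 mm

Mid-depth of clay below the ground surface: z = 2.5 + 2.3/2 = 3.65 m.
Total vertical stress at mid-clay: σ_v = 19.6×2.5 + 18.9×1.15 = 70.735 kPa.
Pore pressure: u = 9.81×(3.65 − 0) = 35.806 kPa.
Initial effective stress: σ'_0 = σ_v − u = 70.735 − 35.806 = 34.929 kPa.
Stress increase at mid-clay by the 2:1 spreading method:
Δσ = qBL/((B+z)(L+z)) = 122×5.9×7.2/((5.9+3.65)(7.2+3.65)) = 50.016 kPa
Final effective stress: σ'_f = σ'_0 + Δσ = 34.929 + 50.016 = 84.945 kPa.
Normally consolidated clay, so the full stress increment lies on the virgin compression line:
S_c = C_c·H/(1+e₀)·log₁₀(σ'_f/σ'_0) = 0.37×2.3/(1+0.69)×log₁₀(84.945/34.929)
    = 0.50355 × 0.38595 = 0.1943 m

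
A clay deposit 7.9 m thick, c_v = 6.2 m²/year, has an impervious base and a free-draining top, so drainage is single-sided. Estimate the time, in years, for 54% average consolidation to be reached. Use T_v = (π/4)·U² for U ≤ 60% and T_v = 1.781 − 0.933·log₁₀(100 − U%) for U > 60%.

Drainage path length: H_d = H = 7.9 m (single drainage).
U ≤ 60%: T_v = (π/4)·U² = (π/4)×0.54² = 0.22902.
t = T_v·H_d²/c_v = 0.22902×7.9²/6.2 = 2.305 years.

t ≈ 2.31 years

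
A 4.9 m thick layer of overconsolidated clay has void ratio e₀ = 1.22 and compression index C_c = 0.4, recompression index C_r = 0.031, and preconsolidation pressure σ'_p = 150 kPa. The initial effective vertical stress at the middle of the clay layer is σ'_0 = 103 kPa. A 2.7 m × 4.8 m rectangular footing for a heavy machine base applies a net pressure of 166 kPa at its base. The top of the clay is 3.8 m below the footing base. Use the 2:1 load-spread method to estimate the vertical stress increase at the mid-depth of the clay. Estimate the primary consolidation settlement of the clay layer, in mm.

S_c ≈ 5.69 mm

Mid-depth of clay below the footing base: z = 3.8 + 4.9/2 = 6.25 m.
Stress increase at mid-clay by the 2:1 spreading method:
Δσ = qBL/((B+z)(L+z)) = 166×2.7×4.8/((2.7+6.25)(4.8+6.25)) = 21.753 kPa
Final effective stress: σ'_f = 103 + 21.753 = 124.75 kPa.
σ'_f = 124.75 ≤ σ'_p = 150 kPa, so the clay remains overconsolidated and only the recompression index applies:
S_c = C_r·H/(1+e₀)·log₁₀(σ'_f/σ'_0) = 0.031×4.9/2.22×log₁₀(124.75/103)
    = 0.068423 × 0.083203 = 0.005693 m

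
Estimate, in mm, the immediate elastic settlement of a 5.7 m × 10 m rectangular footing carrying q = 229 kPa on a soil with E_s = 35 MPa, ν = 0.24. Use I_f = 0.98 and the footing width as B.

Immediate (elastic) settlement: S_e = q·B·(1−ν²)/E_s · I_f.
E_s = 35 MPa = 35000 kPa.
S_e = 229 × 5.7 × (1 − 0.24²) / 35000 × 0.98
    = 229 × 5.7 × 0.9424 / 35000 × 0.98
    = 0.03444 m = 34.44 mm

S_e ≈ 34.4 mm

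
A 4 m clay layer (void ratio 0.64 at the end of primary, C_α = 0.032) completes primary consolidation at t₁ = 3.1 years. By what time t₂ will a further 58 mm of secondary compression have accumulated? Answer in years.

S_s = C_α·H/(1+e_p)·log₁₀(t₂/t₁) ⇒ log₁₀(t₂/t₁) = S_s·(1+e_p)/(C_α·H).
log₁₀(t₂/t₁) = 0.058 × (1+0.64) / (0.032×4) = 0.7431
t₂ = t₁ × 10^0.7431 = 3.1 × 5.535 = 17.16 years

t₂ ≈ 17.2 years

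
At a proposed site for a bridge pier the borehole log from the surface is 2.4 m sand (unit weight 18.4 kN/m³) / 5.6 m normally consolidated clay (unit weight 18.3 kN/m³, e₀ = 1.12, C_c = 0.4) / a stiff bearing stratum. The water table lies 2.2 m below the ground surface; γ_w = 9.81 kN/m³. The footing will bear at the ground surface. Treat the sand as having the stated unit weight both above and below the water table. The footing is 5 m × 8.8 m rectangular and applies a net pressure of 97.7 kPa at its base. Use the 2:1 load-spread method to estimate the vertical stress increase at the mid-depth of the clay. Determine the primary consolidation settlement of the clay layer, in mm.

Mid-depth of clay below the ground surface: z = 2.4 + 5.6/2 = 5.2 m.
Total vertical stress at mid-clay: σ_v = 18.4×2.4 + 18.3×2.8 = 95.4 kPa.
Pore pressure: u = 9.81×(5.2 − 2.2) = 29.43 kPa.
Initial effective stress: σ'_0 = σ_v − u = 95.4 − 29.43 = 65.97 kPa.
Stress increase at mid-clay by the 2:1 spreading method:
Δσ = qBL/((B+z)(L+z)) = 97.7×5×8.8/((5+5.2)(8.8+5.2)) = 30.104 kPa
Final effective stress: σ'_f = σ'_0 + Δσ = 65.97 + 30.104 = 96.074 kPa.
Normally consolidated clay, so the full stress increment lies on the virgin compression line:
S_c = C_c·H/(1+e₀)·log₁₀(σ'_f/σ'_0) = 0.4×5.6/(1+1.12)×log₁₀(96.074/65.97)
    = 1.0566 × 0.16326 = 0.1725 m

S_c ≈ 173 mm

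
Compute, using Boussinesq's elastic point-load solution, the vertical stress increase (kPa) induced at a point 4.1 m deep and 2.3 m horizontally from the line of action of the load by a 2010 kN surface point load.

Δσ_z ≈ 28.8 kPa

Boussinesq vertical stress below a point load on an elastic half-space:
Δσ_z = 3P/(2πz²) · [1 + (r/z)²]^(−5/2)
r/z = 2.3/4.1 = 0.56098; [1+(r/z)²]^(−5/2) = 0.50459.
Δσ_z = 3×2010/(2π×4.1²) × 0.50459 = 57.091 × 0.50459 = 28.81 kPa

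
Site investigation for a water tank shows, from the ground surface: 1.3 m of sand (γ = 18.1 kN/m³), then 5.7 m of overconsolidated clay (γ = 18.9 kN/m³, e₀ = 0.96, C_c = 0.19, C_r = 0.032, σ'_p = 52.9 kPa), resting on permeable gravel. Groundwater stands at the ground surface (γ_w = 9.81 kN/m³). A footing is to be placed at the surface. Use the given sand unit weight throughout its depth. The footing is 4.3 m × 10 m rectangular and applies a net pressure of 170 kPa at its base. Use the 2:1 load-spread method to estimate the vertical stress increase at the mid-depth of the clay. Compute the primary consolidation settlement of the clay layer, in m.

S_c ≈ 0.162 m

Mid-depth of clay below the ground surface: z = 1.3 + 5.7/2 = 4.15 m.
Total vertical stress at mid-clay: σ_v = 18.1×1.3 + 18.9×2.85 = 77.395 kPa.
Pore pressure: u = 9.81×(4.15 − 0) = 40.712 kPa.
Initial effective stress: σ'_0 = σ_v − u = 77.395 − 40.712 = 36.683 kPa.
Stress increase at mid-clay by the 2:1 spreading method:
Δσ = qBL/((B+z)(L+z)) = 170×4.3×10/((4.3+4.15)(10+4.15)) = 61.137 kPa
Final effective stress: σ'_f = 36.683 + 61.137 = 97.82 kPa.
σ'_f = 97.82 > σ'_p = 52.9 kPa, so the stress path crosses the preconsolidation pressure — recompression up to σ'_p, then virgin compression beyond:
S_c = H/(1+e₀)·[C_r·log₁₀(σ'_p/σ'_0) + C_c·log₁₀(σ'_f/σ'_p)]
    = 5.7/1.96 × [0.032×log₁₀(52.9/36.683) + 0.19×log₁₀(97.82/52.9)]
    = 2.9082 × [0.0050877 + 0.050725] = 0.1623 m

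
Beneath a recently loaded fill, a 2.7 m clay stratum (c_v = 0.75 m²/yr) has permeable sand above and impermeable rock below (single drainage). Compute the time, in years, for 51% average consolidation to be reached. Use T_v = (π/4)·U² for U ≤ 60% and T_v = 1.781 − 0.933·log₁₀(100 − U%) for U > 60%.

t ≈ 1.99 years

Drainage path length: H_d = H = 2.7 m (single drainage).
U ≤ 60%: T_v = (π/4)·U² = (π/4)×0.51² = 0.20428.
t = T_v·H_d²/c_v = 0.20428×2.7²/0.75 = 1.986 years.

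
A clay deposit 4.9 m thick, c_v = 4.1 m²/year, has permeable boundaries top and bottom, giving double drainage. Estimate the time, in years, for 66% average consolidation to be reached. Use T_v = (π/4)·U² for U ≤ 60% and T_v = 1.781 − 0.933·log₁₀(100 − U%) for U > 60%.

t ≈ 0.516 years

Drainage path length: H_d = H/2 = 2.45 m (double drainage).
U > 60%: T_v = 1.781 − 0.933·log₁₀(100 − 66) = 0.35213.
t = T_v·H_d²/c_v = 0.35213×2.45²/4.1 = 0.5155 years.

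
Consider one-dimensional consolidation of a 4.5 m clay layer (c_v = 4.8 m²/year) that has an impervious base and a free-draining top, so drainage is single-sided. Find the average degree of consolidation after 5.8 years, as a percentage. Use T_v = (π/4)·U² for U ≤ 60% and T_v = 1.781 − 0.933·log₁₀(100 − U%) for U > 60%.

Drainage path length: H_d = H = 4.5 m (single drainage).
T_v = c_v·t/H_d² = 4.8×5.8/4.5² = 1.3748.
T_v = 1.3748 corresponds to the U > 60% branch:
U = 1 − 10^((1.781 − T_v)/0.933)/100 = 0.9727

U ≈ 97.3 %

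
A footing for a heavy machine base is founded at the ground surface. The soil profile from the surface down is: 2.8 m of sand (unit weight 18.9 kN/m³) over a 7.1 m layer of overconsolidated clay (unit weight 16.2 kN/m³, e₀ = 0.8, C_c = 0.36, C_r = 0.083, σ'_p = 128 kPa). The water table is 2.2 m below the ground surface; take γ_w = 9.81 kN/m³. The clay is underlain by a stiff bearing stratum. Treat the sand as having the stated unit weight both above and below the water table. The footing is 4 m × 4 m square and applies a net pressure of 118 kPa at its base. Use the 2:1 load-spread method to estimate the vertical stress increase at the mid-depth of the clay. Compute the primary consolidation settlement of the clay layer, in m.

S_c ≈ 0.032 m

Mid-depth of clay below the ground surface: z = 2.8 + 7.1/2 = 6.35 m.
Total vertical stress at mid-clay: σ_v = 18.9×2.8 + 16.2×3.55 = 110.43 kPa.
Pore pressure: u = 9.81×(6.35 − 2.2) = 40.712 kPa.
Initial effective stress: σ'_0 = σ_v − u = 110.43 − 40.712 = 69.718 kPa.
Stress increase at mid-clay by the 2:1 spreading method:
Δσ = qBL/((B+z)(L+z)) = 118×4×4/((4+6.35)(4+6.35)) = 17.625 kPa
Final effective stress: σ'_f = 69.718 + 17.625 = 87.343 kPa.
σ'_f = 87.343 ≤ σ'_p = 128 kPa, so the clay remains overconsolidated and only the recompression index applies:
S_c = C_r·H/(1+e₀)·log₁₀(σ'_f/σ'_0) = 0.083×7.1/1.8×log₁₀(87.343/69.718)
    = 0.32739 × 0.097883 = 0.03205 m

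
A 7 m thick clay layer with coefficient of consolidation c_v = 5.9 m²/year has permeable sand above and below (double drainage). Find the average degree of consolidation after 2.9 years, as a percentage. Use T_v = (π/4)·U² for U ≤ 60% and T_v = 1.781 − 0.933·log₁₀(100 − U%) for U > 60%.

U ≈ 97.4 %

Drainage path length: H_d = H/2 = 3.5 m (double drainage).
T_v = c_v·t/H_d² = 5.9×2.9/3.5² = 1.3967.
T_v = 1.3967 corresponds to the U > 60% branch:
U = 1 − 10^((1.781 − T_v)/0.933)/100 = 0.9742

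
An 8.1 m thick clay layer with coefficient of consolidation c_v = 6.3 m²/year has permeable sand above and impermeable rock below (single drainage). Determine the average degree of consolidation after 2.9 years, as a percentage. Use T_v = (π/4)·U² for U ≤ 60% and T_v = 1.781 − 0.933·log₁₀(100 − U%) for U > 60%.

U ≈ 59.5 %

Drainage path length: H_d = H = 8.1 m (single drainage).
T_v = c_v·t/H_d² = 6.3×2.9/8.1² = 0.27846.
T_v = 0.27846 corresponds to the U ≤ 60% branch:
U = √(4T_v/π) = 0.5954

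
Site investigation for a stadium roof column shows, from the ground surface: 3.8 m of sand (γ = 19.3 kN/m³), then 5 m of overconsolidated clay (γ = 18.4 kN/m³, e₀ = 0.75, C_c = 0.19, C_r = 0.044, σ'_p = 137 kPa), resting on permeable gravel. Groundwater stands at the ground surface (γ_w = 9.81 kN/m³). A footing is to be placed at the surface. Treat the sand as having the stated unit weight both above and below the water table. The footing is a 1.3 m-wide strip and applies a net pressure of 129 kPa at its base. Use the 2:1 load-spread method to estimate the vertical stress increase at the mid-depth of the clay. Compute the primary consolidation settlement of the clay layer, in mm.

Mid-depth of clay below the ground surface: z = 3.8 + 5/2 = 6.3 m.
Total vertical stress at mid-clay: σ_v = 19.3×3.8 + 18.4×2.5 = 119.34 kPa.
Pore pressure: u = 9.81×(6.3 − 0) = 61.803 kPa.
Initial effective stress: σ'_0 = σ_v − u = 119.34 − 61.803 = 57.537 kPa.
Stress increase at mid-clay by the 2:1 spreading method:
Δσ = qB/(B+z) = 129×1.3/(1.3+6.3) = 22.066 kPa
Final effective stress: σ'_f = 57.537 + 22.066 = 79.603 kPa.
σ'_f = 79.603 ≤ σ'_p = 137 kPa, so the clay remains overconsolidated and only the recompression index applies:
S_c = C_r·H/(1+e₀)·log₁₀(σ'_f/σ'_0) = 0.044×5/1.75×log₁₀(79.603/57.537)
    = 0.12571 × 0.14098 = 0.01772 m

S_c ≈ 17.7 mm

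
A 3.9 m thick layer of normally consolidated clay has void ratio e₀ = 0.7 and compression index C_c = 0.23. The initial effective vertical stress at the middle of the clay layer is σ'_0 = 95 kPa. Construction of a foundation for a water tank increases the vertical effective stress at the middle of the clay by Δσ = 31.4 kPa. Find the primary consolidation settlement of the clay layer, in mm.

S_c ≈ 65.4 mm

Final effective stress: σ'_f = σ'_0 + Δσ = 95 + 31.4 = 126.4 kPa.
Normally consolidated clay, so the full stress increment lies on the virgin compression line:
S_c = C_c·H/(1+e₀)·log₁₀(σ'_f/σ'_0) = 0.23×3.9/(1+0.7)×log₁₀(126.4/95)
    = 0.52765 × 0.12402 = 0.06544 m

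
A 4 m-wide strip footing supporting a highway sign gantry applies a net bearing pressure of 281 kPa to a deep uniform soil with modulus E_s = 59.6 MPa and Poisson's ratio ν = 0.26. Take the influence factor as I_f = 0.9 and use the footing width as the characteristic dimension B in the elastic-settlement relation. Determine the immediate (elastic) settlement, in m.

Immediate (elastic) settlement: S_e = q·B·(1−ν²)/E_s · I_f.
E_s = 59.6 MPa = 59600 kPa.
S_e = 281 × 4 × (1 − 0.26²) / 59600 × 0.9
    = 281 × 4 × 0.9324 / 59600 × 0.9
    = 0.01583 m

S_e ≈ 0.0158 m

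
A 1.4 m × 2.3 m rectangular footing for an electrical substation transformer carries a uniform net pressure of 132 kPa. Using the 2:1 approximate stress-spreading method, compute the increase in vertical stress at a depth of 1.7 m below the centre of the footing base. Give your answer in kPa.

By the 2:1 method the load spreads at 1 horizontal : 2 vertical, so at depth z the loaded area has grown by z in each plan dimension:
Δσ = qBL/((B+z)(L+z)) = 132×1.4×2.3/((1.4+1.7)(2.3+1.7)) = 34.277 kPa

Δσ_z ≈ 34.3 kPa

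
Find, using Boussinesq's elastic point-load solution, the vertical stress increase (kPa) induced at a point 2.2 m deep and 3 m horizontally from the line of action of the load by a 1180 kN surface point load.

Boussinesq vertical stress below a point load on an elastic half-space:
Δσ_z = 3P/(2πz²) · [1 + (r/z)²]^(−5/2)
r/z = 3/2.2 = 1.3636; [1+(r/z)²]^(−5/2) = 0.072322.
Δσ_z = 3×1180/(2π×2.2²) × 0.072322 = 116.41 × 0.072322 = 8.419 kPa

Δσ_z ≈ 8.42 kPa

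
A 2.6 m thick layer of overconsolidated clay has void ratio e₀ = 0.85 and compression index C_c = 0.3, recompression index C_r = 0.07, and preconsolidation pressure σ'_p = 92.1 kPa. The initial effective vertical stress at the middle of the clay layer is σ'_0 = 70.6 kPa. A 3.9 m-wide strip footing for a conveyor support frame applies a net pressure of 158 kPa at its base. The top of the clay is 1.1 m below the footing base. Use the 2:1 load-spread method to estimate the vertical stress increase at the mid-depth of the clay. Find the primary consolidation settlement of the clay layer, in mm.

S_c ≈ 122 mm

Mid-depth of clay below the footing base: z = 1.1 + 2.6/2 = 2.4 m.
Stress increase at mid-clay by the 2:1 spreading method:
Δσ = qB/(B+z) = 158×3.9/(3.9+2.4) = 97.81 kPa
Final effective stress: σ'_f = 70.6 + 97.81 = 168.41 kPa.
σ'_f = 168.41 > σ'_p = 92.1 kPa, so the stress path crosses the preconsolidation pressure — recompression up to σ'_p, then virgin compression beyond:
S_c = H/(1+e₀)·[C_r·log₁₀(σ'_p/σ'_0) + C_c·log₁₀(σ'_f/σ'_p)]
    = 2.6/1.85 × [0.07×log₁₀(92.1/70.6) + 0.3×log₁₀(168.41/92.1)]
    = 1.4054 × [0.0080818 + 0.078632] = 0.1219 m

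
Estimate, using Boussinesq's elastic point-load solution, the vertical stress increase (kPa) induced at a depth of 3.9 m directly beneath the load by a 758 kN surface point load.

Boussinesq vertical stress below a point load on an elastic half-space:
Δσ_z = 3P/(2πz²) · [1 + (r/z)²]^(−5/2)
r/z = 0/3.9 = 0; [1+(r/z)²]^(−5/2) = 1.
Δσ_z = 3×758/(2π×3.9²) × 1 = 23.795 × 1 = 23.8 kPa

Δσ_z ≈ 23.8 kPa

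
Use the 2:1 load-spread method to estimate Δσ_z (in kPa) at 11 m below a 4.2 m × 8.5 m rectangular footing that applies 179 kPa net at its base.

By the 2:1 method the load spreads at 1 horizontal : 2 vertical, so at depth z the loaded area has grown by z in each plan dimension:
Δσ = qBL/((B+z)(L+z)) = 179×4.2×8.5/((4.2+11)(8.5+11)) = 21.56 kPa

Δσ_z ≈ 21.6 kPa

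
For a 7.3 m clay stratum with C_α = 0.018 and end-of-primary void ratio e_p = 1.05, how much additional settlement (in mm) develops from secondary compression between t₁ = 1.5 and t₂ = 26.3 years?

Secondary compression: S_s = C_α·H/(1+e_p)·log₁₀(t₂/t₁)
S_s = 0.018×7.3/(1+1.05)×log₁₀(26.3/1.5)
    = 0.0641 × 1.244 = 0.07973 m

S_s ≈ 79.7 mm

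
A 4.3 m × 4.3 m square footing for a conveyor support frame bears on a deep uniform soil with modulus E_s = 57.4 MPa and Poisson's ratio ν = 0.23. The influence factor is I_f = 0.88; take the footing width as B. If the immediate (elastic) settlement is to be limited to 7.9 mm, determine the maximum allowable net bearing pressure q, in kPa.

q ≈ 127 kPa

E_s = 57.4 MPa = 57400 kPa.
S_e = q·B·(1−ν²)/E_s · I_f  ⇒  q = S_e·E_s / (B·(1−ν²)·I_f).
q = 0.0079 × 57400 / (4.3 × 0.9471 × 0.88) = 126.5 kPa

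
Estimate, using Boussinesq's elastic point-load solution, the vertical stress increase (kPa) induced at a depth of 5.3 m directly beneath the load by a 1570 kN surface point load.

Δσ_z ≈ 26.7 kPa

Boussinesq vertical stress below a point load on an elastic half-space:
Δσ_z = 3P/(2πz²) · [1 + (r/z)²]^(−5/2)
r/z = 0/5.3 = 0; [1+(r/z)²]^(−5/2) = 1.
Δσ_z = 3×1570/(2π×5.3²) × 1 = 26.686 × 1 = 26.69 kPa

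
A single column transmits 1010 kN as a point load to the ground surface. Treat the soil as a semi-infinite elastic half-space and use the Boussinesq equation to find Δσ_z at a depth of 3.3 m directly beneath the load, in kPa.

Δσ_z ≈ 44.3 kPa

Boussinesq vertical stress below a point load on an elastic half-space:
Δσ_z = 3P/(2πz²) · [1 + (r/z)²]^(−5/2)
r/z = 0/3.3 = 0; [1+(r/z)²]^(−5/2) = 1.
Δσ_z = 3×1010/(2π×3.3²) × 1 = 44.283 × 1 = 44.28 kPa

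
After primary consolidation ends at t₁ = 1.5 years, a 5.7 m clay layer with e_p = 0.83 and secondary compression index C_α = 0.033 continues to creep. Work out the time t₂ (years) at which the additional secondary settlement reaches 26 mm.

S_s = C_α·H/(1+e_p)·log₁₀(t₂/t₁) ⇒ log₁₀(t₂/t₁) = S_s·(1+e_p)/(C_α·H).
log₁₀(t₂/t₁) = 0.026 × (1+0.83) / (0.033×5.7) = 0.253
t₂ = t₁ × 10^0.253 = 1.5 × 1.79 = 2.686 years

t₂ ≈ 2.69 years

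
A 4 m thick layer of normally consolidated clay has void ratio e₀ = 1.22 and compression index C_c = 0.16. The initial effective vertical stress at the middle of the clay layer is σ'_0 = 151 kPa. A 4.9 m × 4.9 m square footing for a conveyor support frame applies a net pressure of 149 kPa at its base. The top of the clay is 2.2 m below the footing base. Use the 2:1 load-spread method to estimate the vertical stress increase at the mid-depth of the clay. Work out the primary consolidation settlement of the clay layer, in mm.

S_c ≈ 31.5 mm

Mid-depth of clay below the footing base: z = 2.2 + 4/2 = 4.2 m.
Stress increase at mid-clay by the 2:1 spreading method:
Δσ = qBL/((B+z)(L+z)) = 149×4.9×4.9/((4.9+4.2)(4.9+4.2)) = 43.201 kPa
Final effective stress: σ'_f = σ'_0 + Δσ = 151 + 43.201 = 194.2 kPa.
Normally consolidated clay, so the full stress increment lies on the virgin compression line:
S_c = C_c·H/(1+e₀)·log₁₀(σ'_f/σ'_0) = 0.16×4/(1+1.22)×log₁₀(194.2/151)
    = 0.28829 × 0.10927 = 0.0315 m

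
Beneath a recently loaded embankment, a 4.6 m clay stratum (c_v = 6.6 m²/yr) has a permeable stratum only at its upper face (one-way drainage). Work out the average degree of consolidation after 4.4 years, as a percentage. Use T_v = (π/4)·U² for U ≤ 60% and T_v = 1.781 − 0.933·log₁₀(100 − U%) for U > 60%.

U ≈ 97.3 %

Drainage path length: H_d = H = 4.6 m (single drainage).
T_v = c_v·t/H_d² = 6.6×4.4/4.6² = 1.3724.
T_v = 1.3724 corresponds to the U > 60% branch:
U = 1 − 10^((1.781 − T_v)/0.933)/100 = 0.9726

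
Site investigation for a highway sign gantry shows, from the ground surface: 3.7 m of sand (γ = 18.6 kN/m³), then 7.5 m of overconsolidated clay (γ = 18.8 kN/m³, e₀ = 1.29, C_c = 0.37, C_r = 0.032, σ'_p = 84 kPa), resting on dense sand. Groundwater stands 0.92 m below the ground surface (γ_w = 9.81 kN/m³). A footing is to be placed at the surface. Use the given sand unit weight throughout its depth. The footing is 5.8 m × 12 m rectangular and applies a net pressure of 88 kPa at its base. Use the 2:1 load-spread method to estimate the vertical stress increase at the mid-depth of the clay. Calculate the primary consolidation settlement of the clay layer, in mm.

Mid-depth of clay below the ground surface: z = 3.7 + 7.5/2 = 7.45 m.
Total vertical stress at mid-clay: σ_v = 18.6×3.7 + 18.8×3.75 = 139.32 kPa.
Pore pressure: u = 9.81×(7.45 − 0.92) = 64.059 kPa.
Initial effective stress: σ'_0 = σ_v − u = 139.32 − 64.059 = 75.261 kPa.
Stress increase at mid-clay by the 2:1 spreading method:
Δσ = qBL/((B+z)(L+z)) = 88×5.8×12/((5.8+7.45)(12+7.45)) = 23.766 kPa
Final effective stress: σ'_f = 75.261 + 23.766 = 99.027 kPa.
σ'_f = 99.027 > σ'_p = 84 kPa, so the stress path crosses the preconsolidation pressure — recompression up to σ'_p, then virgin compression beyond:
S_c = H/(1+e₀)·[C_r·log₁₀(σ'_p/σ'_0) + C_c·log₁₀(σ'_f/σ'_p)]
    = 7.5/2.29 × [0.032×log₁₀(84/75.261) + 0.37×log₁₀(99.027/84)]
    = 3.2751 × [0.0015267 + 0.026446] = 0.09161 m

S_c ≈ 91.6 mm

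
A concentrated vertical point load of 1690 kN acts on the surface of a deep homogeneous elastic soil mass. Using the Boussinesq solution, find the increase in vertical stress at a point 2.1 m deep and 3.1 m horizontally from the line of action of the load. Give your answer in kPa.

Δσ_z ≈ 10.2 kPa

Boussinesq vertical stress below a point load on an elastic half-space:
Δσ_z = 3P/(2πz²) · [1 + (r/z)²]^(−5/2)
r/z = 3.1/2.1 = 1.4762; [1+(r/z)²]^(−5/2) = 0.055491.
Δσ_z = 3×1690/(2π×2.1²) × 0.055491 = 182.97 × 0.055491 = 10.15 kPa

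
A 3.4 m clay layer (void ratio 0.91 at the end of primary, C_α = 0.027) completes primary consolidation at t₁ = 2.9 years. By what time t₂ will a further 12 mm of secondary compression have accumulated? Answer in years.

t₂ ≈ 5.15 years

S_s = C_α·H/(1+e_p)·log₁₀(t₂/t₁) ⇒ log₁₀(t₂/t₁) = S_s·(1+e_p)/(C_α·H).
log₁₀(t₂/t₁) = 0.012 × (1+0.91) / (0.027×3.4) = 0.2497
t₂ = t₁ × 10^0.2497 = 2.9 × 1.777 = 5.153 years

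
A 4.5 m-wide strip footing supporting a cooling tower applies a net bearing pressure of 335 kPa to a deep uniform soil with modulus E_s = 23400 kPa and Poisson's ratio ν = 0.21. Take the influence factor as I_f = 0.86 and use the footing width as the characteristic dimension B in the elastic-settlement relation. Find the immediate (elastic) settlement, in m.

Immediate (elastic) settlement: S_e = q·B·(1−ν²)/E_s · I_f.
S_e = 335 × 4.5 × (1 − 0.21²) / 23400 × 0.86
    = 335 × 4.5 × 0.9559 / 23400 × 0.86
    = 0.05296 m

S_e ≈ 0.053 m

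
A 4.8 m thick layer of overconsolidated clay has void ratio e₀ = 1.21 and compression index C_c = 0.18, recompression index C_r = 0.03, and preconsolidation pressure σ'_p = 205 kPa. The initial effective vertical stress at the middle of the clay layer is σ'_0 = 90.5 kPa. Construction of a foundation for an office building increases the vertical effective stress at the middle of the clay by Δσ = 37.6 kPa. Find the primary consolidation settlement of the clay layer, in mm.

Final effective stress: σ'_f = 90.5 + 37.6 = 128.1 kPa.
σ'_f = 128.1 ≤ σ'_p = 205 kPa, so the clay remains overconsolidated and only the recompression index applies:
S_c = C_r·H/(1+e₀)·log₁₀(σ'_f/σ'_0) = 0.03×4.8/2.21×log₁₀(128.1/90.5)
    = 0.065157 × 0.1509 = 0.009832 m

S_c ≈ 9.83 mm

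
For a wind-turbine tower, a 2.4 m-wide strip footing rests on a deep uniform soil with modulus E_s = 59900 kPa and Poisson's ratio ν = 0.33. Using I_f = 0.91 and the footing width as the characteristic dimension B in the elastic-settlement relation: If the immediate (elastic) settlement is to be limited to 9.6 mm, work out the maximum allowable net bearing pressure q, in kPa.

S_e = q·B·(1−ν²)/E_s · I_f  ⇒  q = S_e·E_s / (B·(1−ν²)·I_f).
q = 0.0096 × 59900 / (2.4 × 0.8911 × 0.91) = 295.5 kPa

q ≈ 295 kPa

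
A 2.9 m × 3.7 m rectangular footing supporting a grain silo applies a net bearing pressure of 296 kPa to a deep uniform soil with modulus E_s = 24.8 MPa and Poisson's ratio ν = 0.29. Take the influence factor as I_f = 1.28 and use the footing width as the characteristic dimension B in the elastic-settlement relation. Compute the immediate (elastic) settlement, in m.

S_e ≈ 0.0406 m

Immediate (elastic) settlement: S_e = q·B·(1−ν²)/E_s · I_f.
E_s = 24.8 MPa = 24800 kPa.
S_e = 296 × 2.9 × (1 − 0.29²) / 24800 × 1.28
    = 296 × 2.9 × 0.9159 / 24800 × 1.28
    = 0.04058 m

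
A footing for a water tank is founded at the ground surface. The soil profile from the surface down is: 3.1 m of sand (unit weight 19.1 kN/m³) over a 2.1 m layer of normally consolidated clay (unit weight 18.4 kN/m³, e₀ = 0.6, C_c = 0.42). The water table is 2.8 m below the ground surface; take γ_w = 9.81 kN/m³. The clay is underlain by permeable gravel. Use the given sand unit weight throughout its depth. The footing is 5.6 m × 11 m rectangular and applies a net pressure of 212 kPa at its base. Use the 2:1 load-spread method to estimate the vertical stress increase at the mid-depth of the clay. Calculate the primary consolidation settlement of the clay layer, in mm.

Mid-depth of clay below the ground surface: z = 3.1 + 2.1/2 = 4.15 m.
Total vertical stress at mid-clay: σ_v = 19.1×3.1 + 18.4×1.05 = 78.53 kPa.
Pore pressure: u = 9.81×(4.15 − 2.8) = 13.244 kPa.
Initial effective stress: σ'_0 = σ_v − u = 78.53 − 13.244 = 65.286 kPa.
Stress increase at mid-clay by the 2:1 spreading method:
Δσ = qBL/((B+z)(L+z)) = 212×5.6×11/((5.6+4.15)(11+4.15)) = 88.41 kPa
Final effective stress: σ'_f = σ'_0 + Δσ = 65.286 + 88.41 = 153.7 kPa.
Normally consolidated clay, so the full stress increment lies on the virgin compression line:
S_c = C_c·H/(1+e₀)·log₁₀(σ'_f/σ'_0) = 0.42×2.1/(1+0.6)×log₁₀(153.7/65.286)
    = 0.55125 × 0.37185 = 0.205 m

S_c ≈ 205 mm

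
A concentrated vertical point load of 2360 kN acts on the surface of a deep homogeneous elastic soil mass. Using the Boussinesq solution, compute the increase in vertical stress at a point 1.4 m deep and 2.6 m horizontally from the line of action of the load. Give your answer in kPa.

Boussinesq vertical stress below a point load on an elastic half-space:
Δσ_z = 3P/(2πz²) · [1 + (r/z)²]^(−5/2)
r/z = 2.6/1.4 = 1.8571; [1+(r/z)²]^(−5/2) = 0.023952.
Δσ_z = 3×2360/(2π×1.4²) × 0.023952 = 574.91 × 0.023952 = 13.77 kPa

Δσ_z ≈ 13.8 kPa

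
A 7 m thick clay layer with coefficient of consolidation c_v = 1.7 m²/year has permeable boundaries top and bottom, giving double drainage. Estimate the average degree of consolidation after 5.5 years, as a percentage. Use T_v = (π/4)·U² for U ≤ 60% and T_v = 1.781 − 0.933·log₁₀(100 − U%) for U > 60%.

U ≈ 87.7 %

Drainage path length: H_d = H/2 = 3.5 m (double drainage).
T_v = c_v·t/H_d² = 1.7×5.5/3.5² = 0.76327.
T_v = 0.76327 corresponds to the U > 60% branch:
U = 1 − 10^((1.781 − T_v)/0.933)/100 = 0.8767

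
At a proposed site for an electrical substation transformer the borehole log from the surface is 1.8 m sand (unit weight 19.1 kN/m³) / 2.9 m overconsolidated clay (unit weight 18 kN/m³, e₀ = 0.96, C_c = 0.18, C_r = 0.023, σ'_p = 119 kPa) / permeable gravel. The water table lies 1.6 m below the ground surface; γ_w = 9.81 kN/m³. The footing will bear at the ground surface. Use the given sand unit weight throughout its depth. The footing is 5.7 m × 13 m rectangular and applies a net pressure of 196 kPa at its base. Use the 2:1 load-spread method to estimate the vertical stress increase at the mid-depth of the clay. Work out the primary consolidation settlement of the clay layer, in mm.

S_c ≈ 36.8 mm

Mid-depth of clay below the ground surface: z = 1.8 + 2.9/2 = 3.25 m.
Total vertical stress at mid-clay: σ_v = 19.1×1.8 + 18×1.45 = 60.48 kPa.
Pore pressure: u = 9.81×(3.25 − 1.6) = 16.186 kPa.
Initial effective stress: σ'_0 = σ_v − u = 60.48 − 16.186 = 44.294 kPa.
Stress increase at mid-clay by the 2:1 spreading method:
Δσ = qBL/((B+z)(L+z)) = 196×5.7×13/((5.7+3.25)(13+3.25)) = 99.861 kPa
Final effective stress: σ'_f = 44.294 + 99.861 = 144.16 kPa.
σ'_f = 144.16 > σ'_p = 119 kPa, so the stress path crosses the preconsolidation pressure — recompression up to σ'_p, then virgin compression beyond:
S_c = H/(1+e₀)·[C_r·log₁₀(σ'_p/σ'_0) + C_c·log₁₀(σ'_f/σ'_p)]
    = 2.9/1.96 × [0.023×log₁₀(119/44.294) + 0.18×log₁₀(144.16/119)]
    = 1.4796 × [0.0098716 + 0.014994] = 0.03679 m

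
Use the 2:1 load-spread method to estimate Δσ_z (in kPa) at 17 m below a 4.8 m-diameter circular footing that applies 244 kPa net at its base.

Δσ_z ≈ 11.8 kPa

By the 2:1 method the load spreads at 1 horizontal : 2 vertical, so at depth z the loaded area has grown by z in each plan dimension:
Δσ ≈ qD²/(D+z)² = 244×4.8²/(4.8+17)² = 11.829 kPa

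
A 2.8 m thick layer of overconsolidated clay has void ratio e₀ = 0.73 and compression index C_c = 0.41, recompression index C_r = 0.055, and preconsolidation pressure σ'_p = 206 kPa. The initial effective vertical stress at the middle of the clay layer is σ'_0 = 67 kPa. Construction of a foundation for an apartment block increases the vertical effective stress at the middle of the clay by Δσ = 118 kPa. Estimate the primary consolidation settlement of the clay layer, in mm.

S_c ≈ 39.3 mm

Final effective stress: σ'_f = 67 + 118 = 185 kPa.
σ'_f = 185 ≤ σ'_p = 206 kPa, so the clay remains overconsolidated and only the recompression index applies:
S_c = C_r·H/(1+e₀)·log₁₀(σ'_f/σ'_0) = 0.055×2.8/1.73×log₁₀(185/67)
    = 0.089017 × 0.4411 = 0.03927 m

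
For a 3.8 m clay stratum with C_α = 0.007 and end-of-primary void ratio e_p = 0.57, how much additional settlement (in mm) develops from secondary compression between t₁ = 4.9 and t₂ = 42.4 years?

Secondary compression: S_s = C_α·H/(1+e_p)·log₁₀(t₂/t₁)
S_s = 0.007×3.8/(1+0.57)×log₁₀(42.4/4.9)
    = 0.01694 × 0.9372 = 0.01588 m

S_s ≈ 15.9 mm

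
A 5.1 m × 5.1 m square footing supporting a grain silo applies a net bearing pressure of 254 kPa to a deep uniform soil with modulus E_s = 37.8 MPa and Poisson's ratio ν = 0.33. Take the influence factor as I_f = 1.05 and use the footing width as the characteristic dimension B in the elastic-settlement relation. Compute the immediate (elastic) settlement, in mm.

Immediate (elastic) settlement: S_e = q·B·(1−ν²)/E_s · I_f.
E_s = 37.8 MPa = 37800 kPa.
S_e = 254 × 5.1 × (1 − 0.33²) / 37800 × 1.05
    = 254 × 5.1 × 0.8911 / 37800 × 1.05
    = 0.03206 m = 32.06 mm

S_e ≈ 32.1 mm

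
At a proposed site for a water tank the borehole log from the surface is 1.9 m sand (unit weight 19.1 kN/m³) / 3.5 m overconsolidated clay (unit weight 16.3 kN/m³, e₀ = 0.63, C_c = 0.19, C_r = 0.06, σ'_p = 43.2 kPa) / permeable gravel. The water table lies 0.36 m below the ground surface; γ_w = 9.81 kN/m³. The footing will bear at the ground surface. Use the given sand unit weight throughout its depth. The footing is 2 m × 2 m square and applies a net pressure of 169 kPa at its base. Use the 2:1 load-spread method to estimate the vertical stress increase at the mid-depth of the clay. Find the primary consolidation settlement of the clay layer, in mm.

S_c ≈ 54.5 mm

Mid-depth of clay below the ground surface: z = 1.9 + 3.5/2 = 3.65 m.
Total vertical stress at mid-clay: σ_v = 19.1×1.9 + 16.3×1.75 = 64.815 kPa.
Pore pressure: u = 9.81×(3.65 − 0.36) = 32.275 kPa.
Initial effective stress: σ'_0 = σ_v − u = 64.815 − 32.275 = 32.54 kPa.
Stress increase at mid-clay by the 2:1 spreading method:
Δσ = qBL/((B+z)(L+z)) = 169×2×2/((2+3.65)(2+3.65)) = 21.176 kPa
Final effective stress: σ'_f = 32.54 + 21.176 = 53.716 kPa.
σ'_f = 53.716 > σ'_p = 43.2 kPa, so the stress path crosses the preconsolidation pressure — recompression up to σ'_p, then virgin compression beyond:
S_c = H/(1+e₀)·[C_r·log₁₀(σ'_p/σ'_0) + C_c·log₁₀(σ'_f/σ'_p)]
    = 3.5/1.63 × [0.06×log₁₀(43.2/32.54) + 0.19×log₁₀(53.716/43.2)]
    = 2.1472 × [0.007384 + 0.017978] = 0.05446 m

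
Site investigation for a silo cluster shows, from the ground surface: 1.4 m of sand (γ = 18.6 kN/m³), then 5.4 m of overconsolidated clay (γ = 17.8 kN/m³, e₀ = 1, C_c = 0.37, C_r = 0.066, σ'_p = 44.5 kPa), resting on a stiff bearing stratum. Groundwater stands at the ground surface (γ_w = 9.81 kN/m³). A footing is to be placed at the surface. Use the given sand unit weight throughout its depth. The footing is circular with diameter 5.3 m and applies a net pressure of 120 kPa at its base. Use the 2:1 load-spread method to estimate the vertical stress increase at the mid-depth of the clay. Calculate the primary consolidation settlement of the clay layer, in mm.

S_c ≈ 230 mm

Mid-depth of clay below the ground surface: z = 1.4 + 5.4/2 = 4.1 m.
Total vertical stress at mid-clay: σ_v = 18.6×1.4 + 17.8×2.7 = 74.1 kPa.
Pore pressure: u = 9.81×(4.1 − 0) = 40.221 kPa.
Initial effective stress: σ'_0 = σ_v − u = 74.1 − 40.221 = 33.879 kPa.
Stress increase at mid-clay by the 2:1 spreading method:
Δσ ≈ qD²/(D+z)² = 120×5.3²/(5.3+4.1)² = 38.148 kPa
Final effective stress: σ'_f = 33.879 + 38.148 = 72.027 kPa.
σ'_f = 72.027 > σ'_p = 44.5 kPa, so the stress path crosses the preconsolidation pressure — recompression up to σ'_p, then virgin compression beyond:
S_c = H/(1+e₀)·[C_r·log₁₀(σ'_p/σ'_0) + C_c·log₁₀(σ'_f/σ'_p)]
    = 5.4/2 × [0.066×log₁₀(44.5/33.879) + 0.37×log₁₀(72.027/44.5)]
    = 2.7 × [0.0078163 + 0.07738] = 0.23 m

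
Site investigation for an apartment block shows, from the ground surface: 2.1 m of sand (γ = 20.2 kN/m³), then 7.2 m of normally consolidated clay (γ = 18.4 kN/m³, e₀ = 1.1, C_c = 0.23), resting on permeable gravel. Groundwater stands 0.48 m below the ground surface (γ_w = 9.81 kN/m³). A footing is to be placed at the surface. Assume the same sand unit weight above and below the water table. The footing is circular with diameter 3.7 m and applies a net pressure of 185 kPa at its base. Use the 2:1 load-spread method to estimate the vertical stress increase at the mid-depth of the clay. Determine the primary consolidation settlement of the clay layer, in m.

Mid-depth of clay below the ground surface: z = 2.1 + 7.2/2 = 5.7 m.
Total vertical stress at mid-clay: σ_v = 20.2×2.1 + 18.4×3.6 = 108.66 kPa.
Pore pressure: u = 9.81×(5.7 − 0.48) = 51.208 kPa.
Initial effective stress: σ'_0 = σ_v − u = 108.66 − 51.208 = 57.452 kPa.
Stress increase at mid-clay by the 2:1 spreading method:
Δσ ≈ qD²/(D+z)² = 185×3.7²/(3.7+5.7)² = 28.663 kPa
Final effective stress: σ'_f = σ'_0 + Δσ = 57.452 + 28.663 = 86.115 kPa.
Normally consolidated clay, so the full stress increment lies on the virgin compression line:
S_c = C_c·H/(1+e₀)·log₁₀(σ'_f/σ'_0) = 0.23×7.2/(1+1.1)×log₁₀(86.115/57.452)
    = 0.78857 × 0.17577 = 0.1386 m

S_c ≈ 0.139 m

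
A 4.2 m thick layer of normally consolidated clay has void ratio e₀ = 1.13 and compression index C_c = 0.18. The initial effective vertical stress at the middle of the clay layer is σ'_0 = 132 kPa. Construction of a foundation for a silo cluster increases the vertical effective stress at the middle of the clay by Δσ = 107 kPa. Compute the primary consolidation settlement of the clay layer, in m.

Final effective stress: σ'_f = σ'_0 + Δσ = 132 + 107 = 239 kPa.
Normally consolidated clay, so the full stress increment lies on the virgin compression line:
S_c = C_c·H/(1+e₀)·log₁₀(σ'_f/σ'_0) = 0.18×4.2/(1+1.13)×log₁₀(239/132)
    = 0.35493 × 0.25782 = 0.09151 m

S_c ≈ 0.0915 m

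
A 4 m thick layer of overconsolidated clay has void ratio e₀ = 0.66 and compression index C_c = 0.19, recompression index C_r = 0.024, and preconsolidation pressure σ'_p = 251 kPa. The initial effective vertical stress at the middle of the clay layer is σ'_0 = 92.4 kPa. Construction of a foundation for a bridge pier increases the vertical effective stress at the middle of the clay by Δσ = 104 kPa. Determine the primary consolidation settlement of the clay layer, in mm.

Final effective stress: σ'_f = 92.4 + 104 = 196.4 kPa.
σ'_f = 196.4 ≤ σ'_p = 251 kPa, so the clay remains overconsolidated and only the recompression index applies:
S_c = C_r·H/(1+e₀)·log₁₀(σ'_f/σ'_0) = 0.024×4/1.66×log₁₀(196.4/92.4)
    = 0.05783 × 0.32747 = 0.01894 m

S_c ≈ 18.9 mm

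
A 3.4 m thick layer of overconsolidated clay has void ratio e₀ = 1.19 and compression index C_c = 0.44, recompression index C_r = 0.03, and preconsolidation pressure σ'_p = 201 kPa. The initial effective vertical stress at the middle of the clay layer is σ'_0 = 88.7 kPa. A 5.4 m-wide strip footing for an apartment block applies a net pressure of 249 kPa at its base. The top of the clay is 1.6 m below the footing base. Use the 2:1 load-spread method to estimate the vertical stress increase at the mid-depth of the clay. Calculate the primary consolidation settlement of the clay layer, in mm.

S_c ≈ 73.1 mm

Mid-depth of clay below the footing base: z = 1.6 + 3.4/2 = 3.3 m.
Stress increase at mid-clay by the 2:1 spreading method:
Δσ = qB/(B+z) = 249×5.4/(5.4+3.3) = 154.55 kPa
Final effective stress: σ'_f = 88.7 + 154.55 = 243.25 kPa.
σ'_f = 243.25 > σ'_p = 201 kPa, so the stress path crosses the preconsolidation pressure — recompression up to σ'_p, then virgin compression beyond:
S_c = H/(1+e₀)·[C_r·log₁₀(σ'_p/σ'_0) + C_c·log₁₀(σ'_f/σ'_p)]
    = 3.4/2.19 × [0.03×log₁₀(201/88.7) + 0.44×log₁₀(243.25/201)]
    = 1.5525 × [0.010658 + 0.036457] = 0.07315 m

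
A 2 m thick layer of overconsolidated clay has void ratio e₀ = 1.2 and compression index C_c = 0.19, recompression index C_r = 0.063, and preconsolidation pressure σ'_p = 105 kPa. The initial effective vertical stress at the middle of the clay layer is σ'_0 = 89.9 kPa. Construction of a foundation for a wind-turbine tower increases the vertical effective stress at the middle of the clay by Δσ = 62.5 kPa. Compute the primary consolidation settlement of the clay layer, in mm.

S_c ≈ 31.8 mm

Final effective stress: σ'_f = 89.9 + 62.5 = 152.4 kPa.
σ'_f = 152.4 > σ'_p = 105 kPa, so the stress path crosses the preconsolidation pressure — recompression up to σ'_p, then virgin compression beyond:
S_c = H/(1+e₀)·[C_r·log₁₀(σ'_p/σ'_0) + C_c·log₁₀(σ'_f/σ'_p)]
    = 2/2.2 × [0.063×log₁₀(105/89.9) + 0.19×log₁₀(152.4/105)]
    = 0.90909 × [0.0042481 + 0.030741] = 0.03181 m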